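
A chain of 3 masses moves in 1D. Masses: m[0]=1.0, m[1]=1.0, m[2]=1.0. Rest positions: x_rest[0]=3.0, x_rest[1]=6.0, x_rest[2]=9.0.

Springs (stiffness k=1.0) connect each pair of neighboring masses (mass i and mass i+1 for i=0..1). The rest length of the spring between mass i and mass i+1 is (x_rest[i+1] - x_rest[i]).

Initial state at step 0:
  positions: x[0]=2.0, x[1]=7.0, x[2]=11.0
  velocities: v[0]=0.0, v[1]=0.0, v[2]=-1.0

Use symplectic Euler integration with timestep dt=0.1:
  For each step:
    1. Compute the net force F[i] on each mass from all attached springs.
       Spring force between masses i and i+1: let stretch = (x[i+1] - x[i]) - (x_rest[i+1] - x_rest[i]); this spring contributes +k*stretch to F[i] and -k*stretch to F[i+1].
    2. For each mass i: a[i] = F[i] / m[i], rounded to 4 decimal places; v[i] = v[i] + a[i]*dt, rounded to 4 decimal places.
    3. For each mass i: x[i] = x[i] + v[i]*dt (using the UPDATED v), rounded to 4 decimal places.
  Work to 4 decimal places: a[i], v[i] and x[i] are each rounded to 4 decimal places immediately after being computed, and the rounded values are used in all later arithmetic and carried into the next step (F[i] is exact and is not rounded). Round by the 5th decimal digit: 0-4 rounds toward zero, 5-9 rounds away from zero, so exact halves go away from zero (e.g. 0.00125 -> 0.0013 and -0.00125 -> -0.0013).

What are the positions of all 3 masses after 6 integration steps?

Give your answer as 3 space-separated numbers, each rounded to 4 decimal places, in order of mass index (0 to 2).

Answer: 2.3990 6.7769 10.2242

Derivation:
Step 0: x=[2.0000 7.0000 11.0000] v=[0.0000 0.0000 -1.0000]
Step 1: x=[2.0200 6.9900 10.8900] v=[0.2000 -0.1000 -1.1000]
Step 2: x=[2.0597 6.9693 10.7710] v=[0.3970 -0.2070 -1.1900]
Step 3: x=[2.1185 6.9375 10.6440] v=[0.5880 -0.3178 -1.2702]
Step 4: x=[2.1955 6.8946 10.5099] v=[0.7699 -0.4291 -1.3409]
Step 5: x=[2.2895 6.8409 10.3697] v=[0.9398 -0.5375 -1.4024]
Step 6: x=[2.3990 6.7769 10.2242] v=[1.0949 -0.6398 -1.4553]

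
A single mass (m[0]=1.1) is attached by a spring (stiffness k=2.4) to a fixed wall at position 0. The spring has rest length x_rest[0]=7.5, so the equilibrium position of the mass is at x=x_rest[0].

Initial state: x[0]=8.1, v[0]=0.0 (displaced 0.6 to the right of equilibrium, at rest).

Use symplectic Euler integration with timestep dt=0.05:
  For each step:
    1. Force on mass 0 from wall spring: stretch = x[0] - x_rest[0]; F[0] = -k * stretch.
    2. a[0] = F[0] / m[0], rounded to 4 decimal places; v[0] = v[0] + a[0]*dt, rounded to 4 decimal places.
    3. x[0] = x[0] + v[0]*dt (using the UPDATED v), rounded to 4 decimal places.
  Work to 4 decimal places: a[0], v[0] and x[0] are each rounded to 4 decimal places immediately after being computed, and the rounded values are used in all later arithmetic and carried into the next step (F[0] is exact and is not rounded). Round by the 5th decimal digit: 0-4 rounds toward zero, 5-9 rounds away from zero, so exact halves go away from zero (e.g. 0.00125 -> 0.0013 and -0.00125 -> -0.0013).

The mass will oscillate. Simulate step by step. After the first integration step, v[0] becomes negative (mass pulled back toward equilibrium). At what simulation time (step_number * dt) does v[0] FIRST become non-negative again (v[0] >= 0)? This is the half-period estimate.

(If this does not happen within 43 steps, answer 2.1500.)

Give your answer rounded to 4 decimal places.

Step 0: x=[8.1000] v=[0.0000]
Step 1: x=[8.0967] v=[-0.0655]
Step 2: x=[8.0902] v=[-0.1306]
Step 3: x=[8.0805] v=[-0.1950]
Step 4: x=[8.0676] v=[-0.2583]
Step 5: x=[8.0516] v=[-0.3202]
Step 6: x=[8.0326] v=[-0.3804]
Step 7: x=[8.0107] v=[-0.4385]
Step 8: x=[7.9860] v=[-0.4942]
Step 9: x=[7.9586] v=[-0.5472]
Step 10: x=[7.9287] v=[-0.5972]
Step 11: x=[7.8965] v=[-0.6440]
Step 12: x=[7.8621] v=[-0.6873]
Step 13: x=[7.8258] v=[-0.7268]
Step 14: x=[7.7877] v=[-0.7623]
Step 15: x=[7.7480] v=[-0.7937]
Step 16: x=[7.7070] v=[-0.8208]
Step 17: x=[7.6648] v=[-0.8434]
Step 18: x=[7.6217] v=[-0.8614]
Step 19: x=[7.5780] v=[-0.8747]
Step 20: x=[7.5338] v=[-0.8832]
Step 21: x=[7.4895] v=[-0.8869]
Step 22: x=[7.4452] v=[-0.8858]
Step 23: x=[7.4012] v=[-0.8798]
Step 24: x=[7.3578] v=[-0.8690]
Step 25: x=[7.3151] v=[-0.8535]
Step 26: x=[7.2734] v=[-0.8333]
Step 27: x=[7.2330] v=[-0.8086]
Step 28: x=[7.1940] v=[-0.7795]
Step 29: x=[7.1567] v=[-0.7461]
Step 30: x=[7.1213] v=[-0.7087]
Step 31: x=[7.0879] v=[-0.6674]
Step 32: x=[7.0568] v=[-0.6224]
Step 33: x=[7.0281] v=[-0.5741]
Step 34: x=[7.0020] v=[-0.5226]
Step 35: x=[6.9786] v=[-0.4683]
Step 36: x=[6.9580] v=[-0.4114]
Step 37: x=[6.9404] v=[-0.3523]
Step 38: x=[6.9258] v=[-0.2913]
Step 39: x=[6.9144] v=[-0.2287]
Step 40: x=[6.9062] v=[-0.1648]
Step 41: x=[6.9012] v=[-0.1000]
Step 42: x=[6.8995] v=[-0.0347]
Step 43: x=[6.9010] v=[0.0308]
First v>=0 after going negative at step 43, time=2.1500

Answer: 2.1500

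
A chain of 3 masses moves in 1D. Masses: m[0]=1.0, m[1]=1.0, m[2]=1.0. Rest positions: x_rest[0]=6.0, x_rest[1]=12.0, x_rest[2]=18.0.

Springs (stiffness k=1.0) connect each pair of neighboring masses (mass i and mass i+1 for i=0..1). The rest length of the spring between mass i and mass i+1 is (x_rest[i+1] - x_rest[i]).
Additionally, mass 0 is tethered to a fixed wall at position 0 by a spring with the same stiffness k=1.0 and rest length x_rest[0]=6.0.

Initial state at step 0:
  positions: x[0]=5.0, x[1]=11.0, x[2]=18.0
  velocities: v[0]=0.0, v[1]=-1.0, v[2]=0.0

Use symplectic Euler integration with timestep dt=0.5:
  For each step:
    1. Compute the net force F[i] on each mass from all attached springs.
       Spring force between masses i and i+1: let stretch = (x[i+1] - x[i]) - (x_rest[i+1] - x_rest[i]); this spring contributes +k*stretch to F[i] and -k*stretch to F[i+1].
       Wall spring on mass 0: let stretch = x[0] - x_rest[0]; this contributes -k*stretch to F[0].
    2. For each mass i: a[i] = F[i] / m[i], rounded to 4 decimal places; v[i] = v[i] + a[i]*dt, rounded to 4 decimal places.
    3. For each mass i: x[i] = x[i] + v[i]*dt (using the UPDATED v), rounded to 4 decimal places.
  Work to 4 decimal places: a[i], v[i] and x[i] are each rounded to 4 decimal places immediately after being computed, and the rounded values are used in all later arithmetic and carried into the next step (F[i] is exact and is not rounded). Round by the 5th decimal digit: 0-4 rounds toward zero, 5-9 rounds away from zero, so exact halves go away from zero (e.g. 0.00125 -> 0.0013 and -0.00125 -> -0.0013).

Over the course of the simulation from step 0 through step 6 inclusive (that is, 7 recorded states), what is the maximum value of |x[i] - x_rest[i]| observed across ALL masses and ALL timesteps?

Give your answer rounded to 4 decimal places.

Answer: 1.8700

Derivation:
Step 0: x=[5.0000 11.0000 18.0000] v=[0.0000 -1.0000 0.0000]
Step 1: x=[5.2500 10.7500 17.7500] v=[0.5000 -0.5000 -0.5000]
Step 2: x=[5.5625 10.8750 17.2500] v=[0.6250 0.2500 -1.0000]
Step 3: x=[5.8125 11.2657 16.6563] v=[0.5000 0.7813 -1.1875]
Step 4: x=[5.9727 11.6407 16.2149] v=[0.3204 0.7500 -0.8828]
Step 5: x=[6.0568 11.7423 16.1300] v=[0.1681 0.2031 -0.1699]
Step 6: x=[6.0480 11.5194 16.4482] v=[-0.0176 -0.4458 0.6363]
Max displacement = 1.8700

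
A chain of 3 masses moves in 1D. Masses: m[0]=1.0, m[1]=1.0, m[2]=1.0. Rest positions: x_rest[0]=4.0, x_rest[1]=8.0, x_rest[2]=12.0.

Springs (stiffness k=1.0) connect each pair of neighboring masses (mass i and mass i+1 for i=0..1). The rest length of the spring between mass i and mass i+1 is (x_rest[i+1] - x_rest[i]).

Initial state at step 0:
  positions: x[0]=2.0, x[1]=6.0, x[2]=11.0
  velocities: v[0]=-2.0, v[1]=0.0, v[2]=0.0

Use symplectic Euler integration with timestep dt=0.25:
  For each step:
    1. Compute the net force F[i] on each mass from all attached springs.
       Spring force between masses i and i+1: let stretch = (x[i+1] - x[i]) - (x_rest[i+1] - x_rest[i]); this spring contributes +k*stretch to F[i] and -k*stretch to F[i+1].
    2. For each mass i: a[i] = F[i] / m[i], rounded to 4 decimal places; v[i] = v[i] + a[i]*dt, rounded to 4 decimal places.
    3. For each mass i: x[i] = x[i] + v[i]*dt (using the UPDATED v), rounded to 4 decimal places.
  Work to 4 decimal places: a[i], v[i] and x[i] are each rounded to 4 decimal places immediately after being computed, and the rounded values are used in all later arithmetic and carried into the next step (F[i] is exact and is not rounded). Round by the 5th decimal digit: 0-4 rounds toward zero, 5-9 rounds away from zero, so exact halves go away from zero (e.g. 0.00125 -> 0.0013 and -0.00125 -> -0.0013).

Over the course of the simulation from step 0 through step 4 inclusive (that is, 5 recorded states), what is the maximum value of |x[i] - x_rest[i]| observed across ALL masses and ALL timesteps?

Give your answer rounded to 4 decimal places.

Step 0: x=[2.0000 6.0000 11.0000] v=[-2.0000 0.0000 0.0000]
Step 1: x=[1.5000 6.0625 10.9375] v=[-2.0000 0.2500 -0.2500]
Step 2: x=[1.0352 6.1445 10.8203] v=[-1.8594 0.3281 -0.4688]
Step 3: x=[0.6397 6.1994 10.6609] v=[-1.5821 0.2197 -0.6378]
Step 4: x=[0.3417 6.1857 10.4726] v=[-1.1922 -0.0549 -0.7532]
Max displacement = 3.6583

Answer: 3.6583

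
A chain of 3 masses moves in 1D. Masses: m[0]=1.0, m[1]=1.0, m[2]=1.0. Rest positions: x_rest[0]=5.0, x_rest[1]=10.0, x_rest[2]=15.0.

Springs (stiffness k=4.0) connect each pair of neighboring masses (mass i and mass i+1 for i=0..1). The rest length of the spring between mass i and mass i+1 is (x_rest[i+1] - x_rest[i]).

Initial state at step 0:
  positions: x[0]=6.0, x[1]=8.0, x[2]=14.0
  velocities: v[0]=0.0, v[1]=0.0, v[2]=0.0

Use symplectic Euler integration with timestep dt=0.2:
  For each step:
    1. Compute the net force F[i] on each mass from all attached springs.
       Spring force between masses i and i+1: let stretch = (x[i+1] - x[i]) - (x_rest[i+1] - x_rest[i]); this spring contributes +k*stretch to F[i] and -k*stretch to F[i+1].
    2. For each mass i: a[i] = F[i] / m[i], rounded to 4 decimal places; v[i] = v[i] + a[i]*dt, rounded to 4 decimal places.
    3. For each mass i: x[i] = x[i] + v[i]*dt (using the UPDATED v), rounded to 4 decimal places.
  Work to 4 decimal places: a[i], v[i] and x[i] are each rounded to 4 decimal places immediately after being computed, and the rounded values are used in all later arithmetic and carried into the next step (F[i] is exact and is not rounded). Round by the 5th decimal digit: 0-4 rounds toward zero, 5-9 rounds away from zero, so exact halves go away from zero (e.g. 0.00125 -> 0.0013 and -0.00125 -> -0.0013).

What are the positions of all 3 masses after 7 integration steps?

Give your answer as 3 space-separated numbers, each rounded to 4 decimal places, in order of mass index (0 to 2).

Step 0: x=[6.0000 8.0000 14.0000] v=[0.0000 0.0000 0.0000]
Step 1: x=[5.5200 8.6400 13.8400] v=[-2.4000 3.2000 -0.8000]
Step 2: x=[4.7392 9.6128 13.6480] v=[-3.9040 4.8640 -0.9600]
Step 3: x=[3.9382 10.4515 13.6104] v=[-4.0051 4.1933 -0.1882]
Step 4: x=[3.3793 10.7535 13.8673] v=[-2.7945 1.5098 1.2847]
Step 5: x=[3.2003 10.3738 14.4260] v=[-0.8951 -1.8985 2.7937]
Step 6: x=[3.3690 9.4947 15.1364] v=[0.8437 -4.3955 3.5519]
Step 7: x=[3.7179 8.5382 15.7441] v=[1.7443 -4.7827 3.0385]

Answer: 3.7179 8.5382 15.7441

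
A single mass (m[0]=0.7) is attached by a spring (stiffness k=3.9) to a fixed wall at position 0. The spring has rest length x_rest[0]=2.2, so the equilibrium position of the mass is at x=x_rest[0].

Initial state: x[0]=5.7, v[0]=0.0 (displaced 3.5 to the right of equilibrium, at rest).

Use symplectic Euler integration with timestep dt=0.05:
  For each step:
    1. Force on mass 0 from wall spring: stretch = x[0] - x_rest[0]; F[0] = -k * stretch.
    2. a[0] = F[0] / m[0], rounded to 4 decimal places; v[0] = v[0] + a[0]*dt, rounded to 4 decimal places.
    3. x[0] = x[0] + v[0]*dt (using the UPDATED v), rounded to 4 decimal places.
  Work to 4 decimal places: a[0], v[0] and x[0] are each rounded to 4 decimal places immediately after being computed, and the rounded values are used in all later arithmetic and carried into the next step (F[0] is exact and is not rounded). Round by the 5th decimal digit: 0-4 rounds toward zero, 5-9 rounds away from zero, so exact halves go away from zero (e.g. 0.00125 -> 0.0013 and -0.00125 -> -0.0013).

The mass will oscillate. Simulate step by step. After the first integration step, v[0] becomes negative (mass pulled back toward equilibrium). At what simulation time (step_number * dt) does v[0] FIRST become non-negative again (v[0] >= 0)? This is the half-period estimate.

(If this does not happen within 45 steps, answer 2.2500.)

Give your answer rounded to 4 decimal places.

Step 0: x=[5.7000] v=[0.0000]
Step 1: x=[5.6513] v=[-0.9750]
Step 2: x=[5.5545] v=[-1.9364]
Step 3: x=[5.4110] v=[-2.8709]
Step 4: x=[5.2227] v=[-3.7654]
Step 5: x=[4.9923] v=[-4.6074]
Step 6: x=[4.7230] v=[-5.3853]
Step 7: x=[4.4186] v=[-6.0881]
Step 8: x=[4.0833] v=[-6.7061]
Step 9: x=[3.7218] v=[-7.2307]
Step 10: x=[3.3391] v=[-7.6546]
Step 11: x=[2.9405] v=[-7.9719]
Step 12: x=[2.5316] v=[-8.1782]
Step 13: x=[2.1181] v=[-8.2706]
Step 14: x=[1.7057] v=[-8.2478]
Step 15: x=[1.3002] v=[-8.1101]
Step 16: x=[0.9072] v=[-7.8594]
Step 17: x=[0.5322] v=[-7.4993]
Step 18: x=[0.1805] v=[-7.0347]
Step 19: x=[-0.1431] v=[-6.4721]
Step 20: x=[-0.4341] v=[-5.8194]
Step 21: x=[-0.6884] v=[-5.0856]
Step 22: x=[-0.9025] v=[-4.2810]
Step 23: x=[-1.0733] v=[-3.4167]
Step 24: x=[-1.1985] v=[-2.5049]
Step 25: x=[-1.2764] v=[-1.5582]
Step 26: x=[-1.3059] v=[-0.5898]
Step 27: x=[-1.2866] v=[0.3868]
First v>=0 after going negative at step 27, time=1.3500

Answer: 1.3500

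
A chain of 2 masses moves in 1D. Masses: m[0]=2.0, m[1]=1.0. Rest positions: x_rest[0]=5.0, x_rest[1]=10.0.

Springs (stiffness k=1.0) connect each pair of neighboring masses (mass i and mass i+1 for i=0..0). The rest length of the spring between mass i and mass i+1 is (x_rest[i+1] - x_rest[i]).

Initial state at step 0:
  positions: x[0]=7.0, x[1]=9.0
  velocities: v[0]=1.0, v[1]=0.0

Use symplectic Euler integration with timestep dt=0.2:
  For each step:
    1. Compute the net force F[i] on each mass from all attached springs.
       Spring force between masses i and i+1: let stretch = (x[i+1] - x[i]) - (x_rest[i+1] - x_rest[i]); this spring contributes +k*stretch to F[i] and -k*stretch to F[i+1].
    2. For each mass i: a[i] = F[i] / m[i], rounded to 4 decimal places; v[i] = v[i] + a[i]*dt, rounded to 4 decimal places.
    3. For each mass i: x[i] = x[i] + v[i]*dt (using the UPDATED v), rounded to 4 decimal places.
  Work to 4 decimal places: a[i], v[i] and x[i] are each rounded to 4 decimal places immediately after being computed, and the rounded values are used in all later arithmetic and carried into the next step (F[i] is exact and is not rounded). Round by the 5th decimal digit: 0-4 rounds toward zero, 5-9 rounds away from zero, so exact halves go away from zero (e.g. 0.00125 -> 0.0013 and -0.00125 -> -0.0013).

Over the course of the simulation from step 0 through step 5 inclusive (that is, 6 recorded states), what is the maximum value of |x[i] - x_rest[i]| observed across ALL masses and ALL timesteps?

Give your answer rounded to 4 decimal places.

Answer: 2.2420

Derivation:
Step 0: x=[7.0000 9.0000] v=[1.0000 0.0000]
Step 1: x=[7.1400 9.1200] v=[0.7000 0.6000]
Step 2: x=[7.2196 9.3608] v=[0.3980 1.2040]
Step 3: x=[7.2420 9.7160] v=[0.1121 1.7758]
Step 4: x=[7.2139 10.1722] v=[-0.1405 2.2810]
Step 5: x=[7.1450 10.7101] v=[-0.3447 2.6893]
Max displacement = 2.2420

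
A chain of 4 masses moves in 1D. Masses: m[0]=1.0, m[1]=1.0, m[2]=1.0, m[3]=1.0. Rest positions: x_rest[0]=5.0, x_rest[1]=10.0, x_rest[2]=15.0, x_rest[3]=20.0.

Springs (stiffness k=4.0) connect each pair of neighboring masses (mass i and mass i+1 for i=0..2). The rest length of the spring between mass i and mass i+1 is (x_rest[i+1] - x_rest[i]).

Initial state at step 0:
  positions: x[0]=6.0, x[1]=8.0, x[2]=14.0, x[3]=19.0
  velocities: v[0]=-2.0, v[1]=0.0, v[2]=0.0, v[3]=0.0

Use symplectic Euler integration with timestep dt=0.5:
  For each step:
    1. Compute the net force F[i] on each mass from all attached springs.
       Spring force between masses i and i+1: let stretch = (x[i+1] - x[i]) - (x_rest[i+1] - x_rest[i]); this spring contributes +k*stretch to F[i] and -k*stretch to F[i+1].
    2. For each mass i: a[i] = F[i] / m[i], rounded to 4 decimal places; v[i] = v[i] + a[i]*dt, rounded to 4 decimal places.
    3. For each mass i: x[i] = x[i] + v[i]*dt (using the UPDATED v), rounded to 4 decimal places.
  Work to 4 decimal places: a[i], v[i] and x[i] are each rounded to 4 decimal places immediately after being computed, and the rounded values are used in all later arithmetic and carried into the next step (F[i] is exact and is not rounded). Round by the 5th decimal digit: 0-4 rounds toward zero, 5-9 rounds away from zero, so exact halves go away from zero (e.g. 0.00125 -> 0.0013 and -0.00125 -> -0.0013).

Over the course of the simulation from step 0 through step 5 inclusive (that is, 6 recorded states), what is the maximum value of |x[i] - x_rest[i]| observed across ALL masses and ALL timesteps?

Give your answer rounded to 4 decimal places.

Answer: 4.0000

Derivation:
Step 0: x=[6.0000 8.0000 14.0000 19.0000] v=[-2.0000 0.0000 0.0000 0.0000]
Step 1: x=[2.0000 12.0000 13.0000 19.0000] v=[-8.0000 8.0000 -2.0000 0.0000]
Step 2: x=[3.0000 7.0000 17.0000 18.0000] v=[2.0000 -10.0000 8.0000 -2.0000]
Step 3: x=[3.0000 8.0000 12.0000 21.0000] v=[0.0000 2.0000 -10.0000 6.0000]
Step 4: x=[3.0000 8.0000 12.0000 20.0000] v=[0.0000 0.0000 0.0000 -2.0000]
Step 5: x=[3.0000 7.0000 16.0000 16.0000] v=[0.0000 -2.0000 8.0000 -8.0000]
Max displacement = 4.0000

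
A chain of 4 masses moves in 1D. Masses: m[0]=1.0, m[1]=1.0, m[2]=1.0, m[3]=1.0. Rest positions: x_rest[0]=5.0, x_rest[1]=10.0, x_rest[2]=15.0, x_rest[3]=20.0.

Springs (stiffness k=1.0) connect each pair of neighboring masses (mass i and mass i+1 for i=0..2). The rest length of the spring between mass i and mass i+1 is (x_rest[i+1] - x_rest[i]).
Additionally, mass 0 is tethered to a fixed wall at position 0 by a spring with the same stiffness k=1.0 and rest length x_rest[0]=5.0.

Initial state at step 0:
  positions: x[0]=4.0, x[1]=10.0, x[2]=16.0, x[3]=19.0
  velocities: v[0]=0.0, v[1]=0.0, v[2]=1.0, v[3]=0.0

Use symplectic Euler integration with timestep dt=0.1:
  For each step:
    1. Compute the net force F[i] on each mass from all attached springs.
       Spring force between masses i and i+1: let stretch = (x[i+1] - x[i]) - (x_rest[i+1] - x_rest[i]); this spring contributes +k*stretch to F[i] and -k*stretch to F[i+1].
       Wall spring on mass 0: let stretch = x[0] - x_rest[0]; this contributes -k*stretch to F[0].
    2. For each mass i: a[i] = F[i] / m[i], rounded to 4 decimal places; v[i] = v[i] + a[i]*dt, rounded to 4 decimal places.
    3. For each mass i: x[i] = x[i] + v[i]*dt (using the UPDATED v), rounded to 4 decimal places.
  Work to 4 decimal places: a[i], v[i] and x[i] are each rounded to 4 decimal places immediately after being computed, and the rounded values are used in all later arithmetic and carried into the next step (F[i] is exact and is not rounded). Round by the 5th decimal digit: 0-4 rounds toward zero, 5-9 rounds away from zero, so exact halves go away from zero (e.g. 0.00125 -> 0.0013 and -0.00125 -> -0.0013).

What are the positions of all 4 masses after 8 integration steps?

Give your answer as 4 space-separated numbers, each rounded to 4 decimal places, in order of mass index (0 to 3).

Answer: 4.6415 10.0561 15.7246 19.6976

Derivation:
Step 0: x=[4.0000 10.0000 16.0000 19.0000] v=[0.0000 0.0000 1.0000 0.0000]
Step 1: x=[4.0200 10.0000 16.0700 19.0200] v=[0.2000 0.0000 0.7000 0.2000]
Step 2: x=[4.0596 10.0009 16.1088 19.0605] v=[0.3960 0.0090 0.3880 0.4050]
Step 3: x=[4.1180 10.0035 16.1160 19.1215] v=[0.5842 0.0257 0.0724 0.6098]
Step 4: x=[4.1941 10.0083 16.0922 19.2024] v=[0.7610 0.0484 -0.2383 0.8093]
Step 5: x=[4.2864 10.0158 16.0386 19.3022] v=[0.9230 0.0754 -0.5357 0.9983]
Step 6: x=[4.3931 10.0263 15.9574 19.4194] v=[1.0673 0.1047 -0.8116 1.1719]
Step 7: x=[4.5122 10.0398 15.8516 19.5520] v=[1.1913 0.1345 -1.0585 1.3257]
Step 8: x=[4.6415 10.0561 15.7246 19.6976] v=[1.2928 0.1629 -1.2696 1.4557]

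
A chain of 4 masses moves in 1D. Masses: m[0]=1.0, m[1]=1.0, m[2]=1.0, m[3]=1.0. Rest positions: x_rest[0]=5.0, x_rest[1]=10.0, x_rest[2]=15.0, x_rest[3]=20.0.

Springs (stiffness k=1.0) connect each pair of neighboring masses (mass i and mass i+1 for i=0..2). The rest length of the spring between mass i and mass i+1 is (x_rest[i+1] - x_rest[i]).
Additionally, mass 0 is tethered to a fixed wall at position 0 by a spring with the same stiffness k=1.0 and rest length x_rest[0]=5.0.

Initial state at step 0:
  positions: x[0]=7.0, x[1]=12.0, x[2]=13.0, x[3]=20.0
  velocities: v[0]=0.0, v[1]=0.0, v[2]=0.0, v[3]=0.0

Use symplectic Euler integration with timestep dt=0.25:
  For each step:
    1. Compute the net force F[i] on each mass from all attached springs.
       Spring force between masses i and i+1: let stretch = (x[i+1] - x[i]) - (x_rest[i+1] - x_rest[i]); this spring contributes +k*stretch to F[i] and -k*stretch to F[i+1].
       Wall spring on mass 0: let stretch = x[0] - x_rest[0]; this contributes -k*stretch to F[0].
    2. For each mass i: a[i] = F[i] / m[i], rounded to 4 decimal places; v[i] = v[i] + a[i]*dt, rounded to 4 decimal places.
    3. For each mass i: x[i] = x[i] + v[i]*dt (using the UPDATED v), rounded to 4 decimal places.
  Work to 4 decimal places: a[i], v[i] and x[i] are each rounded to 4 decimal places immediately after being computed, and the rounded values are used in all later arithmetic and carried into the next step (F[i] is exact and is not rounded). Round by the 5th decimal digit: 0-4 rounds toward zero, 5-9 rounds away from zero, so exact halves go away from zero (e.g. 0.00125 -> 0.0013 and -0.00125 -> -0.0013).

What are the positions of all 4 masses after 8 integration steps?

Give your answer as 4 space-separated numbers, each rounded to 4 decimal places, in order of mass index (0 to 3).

Step 0: x=[7.0000 12.0000 13.0000 20.0000] v=[0.0000 0.0000 0.0000 0.0000]
Step 1: x=[6.8750 11.7500 13.3750 19.8750] v=[-0.5000 -1.0000 1.5000 -0.5000]
Step 2: x=[6.6250 11.2969 14.0547 19.6563] v=[-1.0000 -1.8125 2.7188 -0.8750]
Step 3: x=[6.2529 10.7242 14.9122 19.4000] v=[-1.4883 -2.2910 3.4298 -1.0254]
Step 4: x=[5.7695 10.1338 15.7884 19.1757] v=[-1.9337 -2.3618 3.5048 -0.8974]
Step 5: x=[5.1983 9.6240 16.5229 19.0522] v=[-2.2850 -2.0392 2.9380 -0.4942]
Step 6: x=[4.5788 9.2688 16.9843 19.0831] v=[-2.4782 -1.4209 1.8456 0.1235]
Step 7: x=[3.9662 9.1027 17.0947 19.2953] v=[-2.4504 -0.6645 0.4414 0.8488]
Step 8: x=[3.4268 9.1151 16.8431 19.6825] v=[-2.1578 0.0494 -1.0065 1.5487]

Answer: 3.4268 9.1151 16.8431 19.6825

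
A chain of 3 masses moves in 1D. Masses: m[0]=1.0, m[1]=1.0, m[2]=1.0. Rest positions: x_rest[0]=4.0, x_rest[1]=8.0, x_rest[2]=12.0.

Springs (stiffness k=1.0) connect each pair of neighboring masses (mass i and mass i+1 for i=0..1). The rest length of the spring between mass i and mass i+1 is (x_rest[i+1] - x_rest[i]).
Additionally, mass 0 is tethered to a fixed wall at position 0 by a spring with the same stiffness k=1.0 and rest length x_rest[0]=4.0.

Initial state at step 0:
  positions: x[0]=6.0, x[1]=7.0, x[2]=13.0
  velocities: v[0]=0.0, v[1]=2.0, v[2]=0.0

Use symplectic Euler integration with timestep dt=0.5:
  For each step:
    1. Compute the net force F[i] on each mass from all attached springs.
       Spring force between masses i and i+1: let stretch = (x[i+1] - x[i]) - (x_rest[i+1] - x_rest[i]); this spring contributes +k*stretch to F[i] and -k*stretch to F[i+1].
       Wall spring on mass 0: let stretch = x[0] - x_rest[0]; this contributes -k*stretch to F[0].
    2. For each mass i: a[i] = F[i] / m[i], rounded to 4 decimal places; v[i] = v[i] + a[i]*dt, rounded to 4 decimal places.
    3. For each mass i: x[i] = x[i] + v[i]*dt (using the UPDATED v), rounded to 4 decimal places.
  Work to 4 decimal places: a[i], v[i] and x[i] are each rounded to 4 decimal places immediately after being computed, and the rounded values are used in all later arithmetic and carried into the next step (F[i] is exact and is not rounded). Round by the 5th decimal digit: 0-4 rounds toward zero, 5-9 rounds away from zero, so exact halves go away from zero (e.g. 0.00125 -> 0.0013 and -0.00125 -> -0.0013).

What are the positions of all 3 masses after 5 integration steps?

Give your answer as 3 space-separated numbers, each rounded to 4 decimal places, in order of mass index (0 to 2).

Answer: 5.6182 7.9492 14.9464

Derivation:
Step 0: x=[6.0000 7.0000 13.0000] v=[0.0000 2.0000 0.0000]
Step 1: x=[4.7500 9.2500 12.5000] v=[-2.5000 4.5000 -1.0000]
Step 2: x=[3.4375 11.1875 12.1875] v=[-2.6250 3.8750 -0.6250]
Step 3: x=[3.2031 11.4375 12.6250] v=[-0.4688 0.5000 0.8750]
Step 4: x=[4.2266 9.9258 13.7657] v=[2.0469 -3.0235 2.2813]
Step 5: x=[5.6182 7.9492 14.9464] v=[2.7832 -3.9532 2.3614]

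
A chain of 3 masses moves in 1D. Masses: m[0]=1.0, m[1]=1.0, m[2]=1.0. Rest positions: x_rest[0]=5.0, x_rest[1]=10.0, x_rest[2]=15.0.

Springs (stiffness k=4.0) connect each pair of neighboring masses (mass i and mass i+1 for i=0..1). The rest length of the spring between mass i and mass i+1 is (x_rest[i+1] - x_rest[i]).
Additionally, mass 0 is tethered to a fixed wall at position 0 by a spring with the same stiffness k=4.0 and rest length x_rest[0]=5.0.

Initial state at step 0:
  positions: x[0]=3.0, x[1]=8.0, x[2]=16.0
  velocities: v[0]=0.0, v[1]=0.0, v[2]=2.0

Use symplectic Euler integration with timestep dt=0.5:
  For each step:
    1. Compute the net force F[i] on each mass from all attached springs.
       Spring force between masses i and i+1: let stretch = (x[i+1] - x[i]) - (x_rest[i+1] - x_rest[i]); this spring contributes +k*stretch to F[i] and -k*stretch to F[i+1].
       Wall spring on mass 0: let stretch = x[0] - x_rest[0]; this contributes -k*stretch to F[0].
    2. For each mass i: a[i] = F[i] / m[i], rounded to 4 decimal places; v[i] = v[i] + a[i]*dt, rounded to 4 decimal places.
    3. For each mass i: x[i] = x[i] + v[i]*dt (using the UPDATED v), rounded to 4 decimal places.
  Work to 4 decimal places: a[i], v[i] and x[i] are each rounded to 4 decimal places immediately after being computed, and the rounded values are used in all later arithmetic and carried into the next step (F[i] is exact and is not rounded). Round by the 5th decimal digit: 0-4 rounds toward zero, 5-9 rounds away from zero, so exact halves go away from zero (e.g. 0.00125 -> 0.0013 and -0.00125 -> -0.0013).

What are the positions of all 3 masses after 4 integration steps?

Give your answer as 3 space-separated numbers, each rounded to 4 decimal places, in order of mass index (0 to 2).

Answer: 3.0000 11.0000 18.0000

Derivation:
Step 0: x=[3.0000 8.0000 16.0000] v=[0.0000 0.0000 2.0000]
Step 1: x=[5.0000 11.0000 14.0000] v=[4.0000 6.0000 -4.0000]
Step 2: x=[8.0000 11.0000 14.0000] v=[6.0000 0.0000 0.0000]
Step 3: x=[6.0000 11.0000 16.0000] v=[-4.0000 0.0000 4.0000]
Step 4: x=[3.0000 11.0000 18.0000] v=[-6.0000 0.0000 4.0000]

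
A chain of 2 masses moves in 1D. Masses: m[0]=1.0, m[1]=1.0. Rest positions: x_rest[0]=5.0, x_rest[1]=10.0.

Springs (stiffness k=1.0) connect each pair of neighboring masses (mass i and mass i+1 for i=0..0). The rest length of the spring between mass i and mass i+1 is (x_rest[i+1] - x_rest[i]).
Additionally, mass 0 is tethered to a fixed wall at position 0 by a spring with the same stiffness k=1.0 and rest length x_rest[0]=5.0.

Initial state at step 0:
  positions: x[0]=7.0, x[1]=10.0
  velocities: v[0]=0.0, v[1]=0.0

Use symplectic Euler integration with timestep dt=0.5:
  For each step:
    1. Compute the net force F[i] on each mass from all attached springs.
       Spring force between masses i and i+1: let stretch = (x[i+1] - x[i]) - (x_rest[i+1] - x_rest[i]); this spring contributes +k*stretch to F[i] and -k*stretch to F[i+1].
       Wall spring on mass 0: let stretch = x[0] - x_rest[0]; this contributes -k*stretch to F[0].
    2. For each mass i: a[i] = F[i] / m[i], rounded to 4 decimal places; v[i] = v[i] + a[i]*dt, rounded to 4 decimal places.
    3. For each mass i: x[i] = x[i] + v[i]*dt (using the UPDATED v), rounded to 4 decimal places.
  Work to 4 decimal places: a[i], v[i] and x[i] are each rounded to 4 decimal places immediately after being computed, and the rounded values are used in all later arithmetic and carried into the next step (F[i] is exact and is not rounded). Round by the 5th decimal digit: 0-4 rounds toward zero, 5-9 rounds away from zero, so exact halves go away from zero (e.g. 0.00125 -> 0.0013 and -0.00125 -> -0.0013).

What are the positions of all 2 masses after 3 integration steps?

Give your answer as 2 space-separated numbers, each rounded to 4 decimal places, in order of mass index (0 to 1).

Step 0: x=[7.0000 10.0000] v=[0.0000 0.0000]
Step 1: x=[6.0000 10.5000] v=[-2.0000 1.0000]
Step 2: x=[4.6250 11.1250] v=[-2.7500 1.2500]
Step 3: x=[3.7188 11.3750] v=[-1.8125 0.5000]

Answer: 3.7188 11.3750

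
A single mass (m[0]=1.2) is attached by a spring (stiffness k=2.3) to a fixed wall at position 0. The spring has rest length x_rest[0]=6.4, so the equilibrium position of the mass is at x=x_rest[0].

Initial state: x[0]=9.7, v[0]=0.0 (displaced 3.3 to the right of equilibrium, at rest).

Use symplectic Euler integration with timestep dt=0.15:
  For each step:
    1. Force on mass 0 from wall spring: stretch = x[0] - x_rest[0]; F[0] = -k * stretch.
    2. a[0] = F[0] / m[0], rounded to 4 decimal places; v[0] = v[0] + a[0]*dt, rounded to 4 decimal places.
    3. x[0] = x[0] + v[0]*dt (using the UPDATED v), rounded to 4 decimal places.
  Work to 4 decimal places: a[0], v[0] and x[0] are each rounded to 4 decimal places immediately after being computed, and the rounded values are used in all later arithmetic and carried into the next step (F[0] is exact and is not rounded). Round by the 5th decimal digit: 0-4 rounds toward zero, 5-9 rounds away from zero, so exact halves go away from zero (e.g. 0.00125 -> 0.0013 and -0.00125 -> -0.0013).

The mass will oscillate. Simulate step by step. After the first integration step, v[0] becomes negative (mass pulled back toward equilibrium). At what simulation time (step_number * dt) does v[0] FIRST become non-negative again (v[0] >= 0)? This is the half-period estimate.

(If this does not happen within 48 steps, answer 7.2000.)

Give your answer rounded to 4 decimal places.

Step 0: x=[9.7000] v=[0.0000]
Step 1: x=[9.5577] v=[-0.9488]
Step 2: x=[9.2792] v=[-1.8566]
Step 3: x=[8.8765] v=[-2.6844]
Step 4: x=[8.3670] v=[-3.3964]
Step 5: x=[7.7727] v=[-3.9619]
Step 6: x=[7.1192] v=[-4.3566]
Step 7: x=[6.4347] v=[-4.5634]
Step 8: x=[5.7487] v=[-4.5734]
Step 9: x=[5.0908] v=[-4.3862]
Step 10: x=[4.4893] v=[-4.0098]
Step 11: x=[3.9702] v=[-3.4605]
Step 12: x=[3.5559] v=[-2.7619]
Step 13: x=[3.2643] v=[-1.9442]
Step 14: x=[3.1079] v=[-1.0427]
Step 15: x=[3.0935] v=[-0.0962]
Step 16: x=[3.2217] v=[0.8544]
First v>=0 after going negative at step 16, time=2.4000

Answer: 2.4000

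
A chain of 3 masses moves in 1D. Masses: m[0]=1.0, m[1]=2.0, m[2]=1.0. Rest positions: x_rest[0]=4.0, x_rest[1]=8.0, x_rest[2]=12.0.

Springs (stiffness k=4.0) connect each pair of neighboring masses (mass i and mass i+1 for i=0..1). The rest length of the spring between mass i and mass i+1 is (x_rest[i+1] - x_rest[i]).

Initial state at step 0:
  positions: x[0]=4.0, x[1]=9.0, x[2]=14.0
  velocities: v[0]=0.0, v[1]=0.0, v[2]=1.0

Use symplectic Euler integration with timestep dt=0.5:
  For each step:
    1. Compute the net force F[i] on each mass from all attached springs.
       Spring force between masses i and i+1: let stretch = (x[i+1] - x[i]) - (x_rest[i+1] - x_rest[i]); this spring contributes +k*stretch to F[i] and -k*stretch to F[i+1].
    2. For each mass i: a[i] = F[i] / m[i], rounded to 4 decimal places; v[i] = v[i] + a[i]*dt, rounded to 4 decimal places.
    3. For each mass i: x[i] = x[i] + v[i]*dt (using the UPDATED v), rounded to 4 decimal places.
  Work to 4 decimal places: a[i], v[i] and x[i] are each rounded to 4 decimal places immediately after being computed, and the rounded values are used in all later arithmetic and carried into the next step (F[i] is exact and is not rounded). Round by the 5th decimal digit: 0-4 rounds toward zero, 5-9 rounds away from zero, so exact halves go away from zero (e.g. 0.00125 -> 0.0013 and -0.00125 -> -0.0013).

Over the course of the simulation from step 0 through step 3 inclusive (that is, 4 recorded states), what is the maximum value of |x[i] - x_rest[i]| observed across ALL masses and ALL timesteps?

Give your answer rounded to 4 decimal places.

Step 0: x=[4.0000 9.0000 14.0000] v=[0.0000 0.0000 1.0000]
Step 1: x=[5.0000 9.0000 13.5000] v=[2.0000 0.0000 -1.0000]
Step 2: x=[6.0000 9.2500 12.5000] v=[2.0000 0.5000 -2.0000]
Step 3: x=[6.2500 9.5000 12.2500] v=[0.5000 0.5000 -0.5000]
Max displacement = 2.2500

Answer: 2.2500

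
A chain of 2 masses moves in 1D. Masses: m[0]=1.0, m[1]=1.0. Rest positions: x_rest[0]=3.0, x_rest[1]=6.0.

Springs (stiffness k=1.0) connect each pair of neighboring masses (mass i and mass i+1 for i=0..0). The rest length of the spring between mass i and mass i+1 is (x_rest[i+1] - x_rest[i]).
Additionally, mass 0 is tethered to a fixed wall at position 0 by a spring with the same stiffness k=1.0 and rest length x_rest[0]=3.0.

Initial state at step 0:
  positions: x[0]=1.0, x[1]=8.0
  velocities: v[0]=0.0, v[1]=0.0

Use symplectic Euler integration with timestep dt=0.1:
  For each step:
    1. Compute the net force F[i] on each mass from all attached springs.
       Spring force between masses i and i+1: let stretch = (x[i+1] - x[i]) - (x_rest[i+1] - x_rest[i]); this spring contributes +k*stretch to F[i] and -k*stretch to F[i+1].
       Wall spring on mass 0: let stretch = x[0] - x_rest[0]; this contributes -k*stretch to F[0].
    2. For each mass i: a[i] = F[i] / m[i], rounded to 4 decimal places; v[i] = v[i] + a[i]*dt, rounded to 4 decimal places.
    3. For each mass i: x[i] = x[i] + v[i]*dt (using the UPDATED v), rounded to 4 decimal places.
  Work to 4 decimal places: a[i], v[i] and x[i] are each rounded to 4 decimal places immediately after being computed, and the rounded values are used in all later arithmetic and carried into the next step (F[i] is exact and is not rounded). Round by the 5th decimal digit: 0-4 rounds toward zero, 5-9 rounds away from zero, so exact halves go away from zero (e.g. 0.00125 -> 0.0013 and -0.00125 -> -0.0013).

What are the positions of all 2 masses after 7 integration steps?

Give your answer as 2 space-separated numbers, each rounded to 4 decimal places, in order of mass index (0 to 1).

Answer: 2.4871 7.0007

Derivation:
Step 0: x=[1.0000 8.0000] v=[0.0000 0.0000]
Step 1: x=[1.0600 7.9600] v=[0.6000 -0.4000]
Step 2: x=[1.1784 7.8810] v=[1.1840 -0.7900]
Step 3: x=[1.3520 7.7650] v=[1.7364 -1.1603]
Step 4: x=[1.5763 7.6148] v=[2.2425 -1.5016]
Step 5: x=[1.8452 7.4343] v=[2.6887 -1.8055]
Step 6: x=[2.1515 7.2279] v=[3.0631 -2.0644]
Step 7: x=[2.4871 7.0007] v=[3.3556 -2.2720]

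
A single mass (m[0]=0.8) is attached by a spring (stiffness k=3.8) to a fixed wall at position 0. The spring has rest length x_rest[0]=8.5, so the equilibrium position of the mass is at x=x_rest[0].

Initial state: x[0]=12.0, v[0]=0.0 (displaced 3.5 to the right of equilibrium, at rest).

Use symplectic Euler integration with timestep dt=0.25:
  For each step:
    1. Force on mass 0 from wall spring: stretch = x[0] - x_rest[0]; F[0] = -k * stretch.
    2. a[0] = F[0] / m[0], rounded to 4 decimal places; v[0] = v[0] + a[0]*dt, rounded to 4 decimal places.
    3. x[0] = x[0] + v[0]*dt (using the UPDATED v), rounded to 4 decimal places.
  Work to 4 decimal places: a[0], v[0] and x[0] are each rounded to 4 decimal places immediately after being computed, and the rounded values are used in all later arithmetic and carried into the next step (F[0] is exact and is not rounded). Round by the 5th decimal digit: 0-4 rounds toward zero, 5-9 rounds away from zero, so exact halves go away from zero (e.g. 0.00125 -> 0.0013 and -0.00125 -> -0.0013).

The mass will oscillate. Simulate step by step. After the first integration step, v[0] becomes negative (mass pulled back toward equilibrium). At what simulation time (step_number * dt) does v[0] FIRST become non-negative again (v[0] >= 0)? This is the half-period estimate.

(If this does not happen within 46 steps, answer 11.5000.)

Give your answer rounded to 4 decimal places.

Answer: 1.5000

Derivation:
Step 0: x=[12.0000] v=[0.0000]
Step 1: x=[10.9609] v=[-4.1563]
Step 2: x=[9.1913] v=[-7.0786]
Step 3: x=[7.2164] v=[-7.8995]
Step 4: x=[5.6226] v=[-6.3752]
Step 5: x=[4.8830] v=[-2.9583]
Step 6: x=[5.2172] v=[1.3369]
First v>=0 after going negative at step 6, time=1.5000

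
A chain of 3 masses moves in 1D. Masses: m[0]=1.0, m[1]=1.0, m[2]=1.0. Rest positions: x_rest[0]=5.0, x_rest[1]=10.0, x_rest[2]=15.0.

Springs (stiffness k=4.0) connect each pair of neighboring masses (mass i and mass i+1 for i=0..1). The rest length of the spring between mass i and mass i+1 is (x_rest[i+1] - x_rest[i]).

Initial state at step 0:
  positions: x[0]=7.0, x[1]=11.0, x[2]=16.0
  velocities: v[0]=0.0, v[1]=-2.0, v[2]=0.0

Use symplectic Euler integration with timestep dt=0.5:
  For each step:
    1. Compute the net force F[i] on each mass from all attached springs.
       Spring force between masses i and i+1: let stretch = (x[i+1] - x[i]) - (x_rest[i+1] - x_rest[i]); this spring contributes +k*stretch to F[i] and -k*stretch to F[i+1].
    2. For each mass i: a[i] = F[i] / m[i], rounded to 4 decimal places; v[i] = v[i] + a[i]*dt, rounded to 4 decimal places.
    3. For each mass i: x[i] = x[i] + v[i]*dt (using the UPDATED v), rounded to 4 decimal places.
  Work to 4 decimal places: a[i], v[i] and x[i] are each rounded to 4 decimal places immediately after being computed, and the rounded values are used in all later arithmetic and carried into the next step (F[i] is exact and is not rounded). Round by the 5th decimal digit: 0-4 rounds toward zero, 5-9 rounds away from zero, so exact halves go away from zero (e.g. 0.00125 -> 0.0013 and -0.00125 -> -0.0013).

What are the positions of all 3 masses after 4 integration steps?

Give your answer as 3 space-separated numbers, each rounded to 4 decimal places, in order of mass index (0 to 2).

Answer: 5.0000 10.0000 15.0000

Derivation:
Step 0: x=[7.0000 11.0000 16.0000] v=[0.0000 -2.0000 0.0000]
Step 1: x=[6.0000 11.0000 16.0000] v=[-2.0000 0.0000 0.0000]
Step 2: x=[5.0000 11.0000 16.0000] v=[-2.0000 0.0000 0.0000]
Step 3: x=[5.0000 10.0000 16.0000] v=[0.0000 -2.0000 0.0000]
Step 4: x=[5.0000 10.0000 15.0000] v=[0.0000 0.0000 -2.0000]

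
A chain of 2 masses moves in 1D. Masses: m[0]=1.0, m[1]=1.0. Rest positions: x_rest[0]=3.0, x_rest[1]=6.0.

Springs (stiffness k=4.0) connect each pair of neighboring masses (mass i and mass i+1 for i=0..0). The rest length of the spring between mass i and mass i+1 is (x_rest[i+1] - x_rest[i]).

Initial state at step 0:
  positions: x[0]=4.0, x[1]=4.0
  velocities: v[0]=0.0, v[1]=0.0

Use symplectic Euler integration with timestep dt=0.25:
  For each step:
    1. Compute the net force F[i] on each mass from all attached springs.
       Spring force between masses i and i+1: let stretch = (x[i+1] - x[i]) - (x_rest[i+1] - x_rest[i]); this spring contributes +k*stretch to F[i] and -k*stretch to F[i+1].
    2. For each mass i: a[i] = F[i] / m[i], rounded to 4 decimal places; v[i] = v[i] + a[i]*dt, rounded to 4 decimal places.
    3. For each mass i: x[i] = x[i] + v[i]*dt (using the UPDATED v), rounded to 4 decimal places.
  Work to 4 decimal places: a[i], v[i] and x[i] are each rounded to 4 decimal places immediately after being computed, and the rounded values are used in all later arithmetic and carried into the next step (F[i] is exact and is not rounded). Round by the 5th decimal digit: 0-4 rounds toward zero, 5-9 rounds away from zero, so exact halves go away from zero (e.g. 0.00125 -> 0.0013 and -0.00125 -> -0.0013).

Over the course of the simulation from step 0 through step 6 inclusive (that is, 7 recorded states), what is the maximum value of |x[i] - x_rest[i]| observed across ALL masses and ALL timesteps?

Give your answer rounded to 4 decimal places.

Answer: 2.0937

Derivation:
Step 0: x=[4.0000 4.0000] v=[0.0000 0.0000]
Step 1: x=[3.2500 4.7500] v=[-3.0000 3.0000]
Step 2: x=[2.1250 5.8750] v=[-4.5000 4.5000]
Step 3: x=[1.1875 6.8125] v=[-3.7500 3.7500]
Step 4: x=[0.9063 7.0938] v=[-1.1250 1.1250]
Step 5: x=[1.4219 6.5782] v=[2.0625 -2.0625]
Step 6: x=[2.4766 5.5235] v=[4.2188 -4.2188]
Max displacement = 2.0937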